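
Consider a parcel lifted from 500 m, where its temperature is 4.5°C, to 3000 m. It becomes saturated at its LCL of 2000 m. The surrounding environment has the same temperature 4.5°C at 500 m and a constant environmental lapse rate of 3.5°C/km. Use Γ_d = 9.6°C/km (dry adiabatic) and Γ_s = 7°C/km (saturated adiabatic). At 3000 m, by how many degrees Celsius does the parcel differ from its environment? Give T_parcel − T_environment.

-12.65°C (parcel cooler than environment)

Parcel:
  500 → 2000 m (dry, 9.6°C/km): ΔT = -9.6 × 1.5 = -14.4°C → T = -9.9°C
  2000 → 3000 m (saturated, 7°C/km): ΔT = -7 × 1 = -7°C → T = -16.9°C
Environment:
  500 → 3000 m (environment, 3.5°C/km): ΔT = -3.5 × 2.5 = -8.75°C → T = -4.25°C
T_parcel − T_env = -16.9 − (-4.25) = -12.65°C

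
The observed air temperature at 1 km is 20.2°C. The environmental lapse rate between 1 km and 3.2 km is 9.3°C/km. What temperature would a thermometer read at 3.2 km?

-0.26°C

1000 → 3200 m (environmental, 9.3°C/km): ΔT = -9.3 × 2.2 = -20.46°C → T = -0.26°C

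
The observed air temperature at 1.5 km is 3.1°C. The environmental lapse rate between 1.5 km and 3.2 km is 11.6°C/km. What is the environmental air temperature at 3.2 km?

1500–3200 m, environmental: Δz = 1.7 km ⇒ ΔT = -19.72°C; T = -16.62°C

-16.62°C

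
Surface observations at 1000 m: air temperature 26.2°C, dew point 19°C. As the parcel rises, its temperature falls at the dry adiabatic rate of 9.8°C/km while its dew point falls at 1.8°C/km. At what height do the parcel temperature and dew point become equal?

T and T_d converge at 9.8 − 1.8 = 8°C per km
Height above start = (26.2 − 19) / 8 = 0.9 km
LCL altitude = 1000 m + 900 m = 1900 m

1900 m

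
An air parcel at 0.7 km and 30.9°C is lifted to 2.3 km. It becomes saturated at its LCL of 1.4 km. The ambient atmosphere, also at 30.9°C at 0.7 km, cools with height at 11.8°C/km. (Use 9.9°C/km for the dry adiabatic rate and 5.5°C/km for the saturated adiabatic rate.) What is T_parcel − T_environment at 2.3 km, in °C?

Parcel:
  Dry to 1400 m: -9.9 × 0.7 km = -6.93°C, so T = 23.97°C.
  Saturated to 2300 m: -5.5 × 0.9 km = -4.95°C, so T = 19.02°C.
Environment:
  Environment to 2300 m: -11.8 × 1.6 km = -18.88°C, so T = 12.02°C.
T_parcel − T_env = 19.02 − 12.02 = +7°C

+7°C (parcel warmer than environment)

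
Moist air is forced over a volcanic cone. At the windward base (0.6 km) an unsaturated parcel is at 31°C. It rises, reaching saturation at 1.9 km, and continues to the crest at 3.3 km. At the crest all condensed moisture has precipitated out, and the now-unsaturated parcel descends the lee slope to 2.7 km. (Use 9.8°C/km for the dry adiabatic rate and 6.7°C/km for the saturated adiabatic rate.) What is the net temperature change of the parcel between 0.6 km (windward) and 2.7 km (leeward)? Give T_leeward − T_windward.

-16.24°C

From 600 m to 1900 m (dry): cools by 9.8 × 1.3 = 12.74°C, giving 18.26°C.
From 1900 m to 3300 m (saturated): cools by 6.7 × 1.4 = 9.38°C, giving 8.88°C.
From 3300 m to 2700 m (dry descent): warms by 9.8 × 0.6 = 5.88°C, giving 14.76°C.
Net change vs windward start: 14.76 − 31 = -16.24°C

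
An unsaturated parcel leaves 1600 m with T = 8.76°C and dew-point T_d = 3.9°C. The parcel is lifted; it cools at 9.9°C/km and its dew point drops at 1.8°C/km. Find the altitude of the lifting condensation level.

2200 m

T and T_d converge at 9.9 − 1.8 = 8.1°C per km
Height above start = (8.76 − 3.9) / 8.1 = 0.6 km
LCL altitude = 1600 m + 600 m = 2200 m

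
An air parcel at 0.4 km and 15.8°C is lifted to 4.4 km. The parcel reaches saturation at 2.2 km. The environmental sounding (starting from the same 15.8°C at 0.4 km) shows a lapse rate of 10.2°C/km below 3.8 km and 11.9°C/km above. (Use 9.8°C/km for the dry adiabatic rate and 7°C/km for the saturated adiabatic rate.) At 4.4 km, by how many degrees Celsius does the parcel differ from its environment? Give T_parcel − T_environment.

Parcel:
  400 → 2200 m (dry, 9.8°C/km): ΔT = -9.8 × 1.8 = -17.64°C → T = -1.84°C
  2200 → 4400 m (saturated, 7°C/km): ΔT = -7 × 2.2 = -15.4°C → T = -17.24°C
Environment:
  400 → 3800 m (environment, lower layer, 10.2°C/km): ΔT = -10.2 × 3.4 = -34.68°C → T = -18.88°C
  3800 → 4400 m (environment, upper layer, 11.9°C/km): ΔT = -11.9 × 0.6 = -7.14°C → T = -26.02°C
T_parcel − T_env = -17.24 − (-26.02) = +8.78°C

+8.78°C (parcel warmer than environment)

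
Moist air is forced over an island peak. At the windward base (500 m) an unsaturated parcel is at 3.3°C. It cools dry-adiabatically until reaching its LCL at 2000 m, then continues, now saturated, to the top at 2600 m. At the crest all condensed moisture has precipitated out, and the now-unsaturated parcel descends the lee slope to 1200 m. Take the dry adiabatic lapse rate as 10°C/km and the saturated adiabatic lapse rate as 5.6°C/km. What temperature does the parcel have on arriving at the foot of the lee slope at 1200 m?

Dry to 2000 m: -10 × 1.5 km = -15°C, so T = -11.7°C.
Saturated to 2600 m: -5.6 × 0.6 km = -3.36°C, so T = -15.06°C.
Dry descent to 1200 m: +10 × 1.4 km = +14°C, so T = -1.06°C.

-1.06°C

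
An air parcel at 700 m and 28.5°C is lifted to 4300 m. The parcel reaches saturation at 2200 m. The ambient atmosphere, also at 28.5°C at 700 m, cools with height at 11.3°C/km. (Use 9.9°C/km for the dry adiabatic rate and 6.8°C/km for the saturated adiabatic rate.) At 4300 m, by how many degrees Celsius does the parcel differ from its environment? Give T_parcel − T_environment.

Parcel:
  700 → 2200 m (dry, 9.9°C/km): ΔT = -9.9 × 1.5 = -14.85°C → T = 13.65°C
  2200 → 4300 m (saturated, 6.8°C/km): ΔT = -6.8 × 2.1 = -14.28°C → T = -0.63°C
Environment:
  700 → 4300 m (environment, 11.3°C/km): ΔT = -11.3 × 3.6 = -40.68°C → T = -12.18°C
T_parcel − T_env = -0.63 − (-12.18) = +11.55°C

+11.55°C (parcel warmer than environment)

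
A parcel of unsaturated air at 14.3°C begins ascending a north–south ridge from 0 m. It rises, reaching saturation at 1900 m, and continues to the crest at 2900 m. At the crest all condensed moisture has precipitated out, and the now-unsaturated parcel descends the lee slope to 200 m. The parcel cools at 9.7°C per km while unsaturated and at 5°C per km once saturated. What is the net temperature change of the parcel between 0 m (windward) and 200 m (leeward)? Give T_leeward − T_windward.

+2.76°C

From 0 m to 1900 m (dry): cools by 9.7 × 1.9 = 18.43°C, giving -4.13°C.
From 1900 m to 2900 m (saturated): cools by 5 × 1 = 5°C, giving -9.13°C.
From 2900 m to 200 m (dry descent): warms by 9.7 × 2.7 = 26.19°C, giving 17.06°C.
Net change vs windward start: 17.06 − 14.3 = +2.76°C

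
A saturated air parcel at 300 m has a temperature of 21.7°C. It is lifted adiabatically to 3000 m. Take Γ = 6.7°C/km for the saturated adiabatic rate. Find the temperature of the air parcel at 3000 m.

Saturated adiabatic to 3000 m: -6.7 × 2.7 km = -18.09°C, so T = 3.61°C.

3.61°C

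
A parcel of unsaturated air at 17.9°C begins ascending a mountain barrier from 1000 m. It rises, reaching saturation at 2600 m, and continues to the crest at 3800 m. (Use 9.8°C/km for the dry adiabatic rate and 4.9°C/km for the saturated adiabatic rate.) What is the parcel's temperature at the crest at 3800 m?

1000–2600 m, dry: Δz = 1.6 km ⇒ ΔT = -15.68°C; T = 2.22°C
2600–3800 m, saturated: Δz = 1.2 km ⇒ ΔT = -5.88°C; T = -3.66°C

-3.66°C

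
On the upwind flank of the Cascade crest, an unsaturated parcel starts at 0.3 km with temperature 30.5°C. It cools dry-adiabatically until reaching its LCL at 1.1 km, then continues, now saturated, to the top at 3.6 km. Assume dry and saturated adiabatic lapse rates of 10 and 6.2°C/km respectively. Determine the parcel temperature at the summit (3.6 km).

7°C

300–1100 m, dry: Δz = 0.8 km ⇒ ΔT = -8°C; T = 22.5°C
1100–3600 m, saturated: Δz = 2.5 km ⇒ ΔT = -15.5°C; T = 7°C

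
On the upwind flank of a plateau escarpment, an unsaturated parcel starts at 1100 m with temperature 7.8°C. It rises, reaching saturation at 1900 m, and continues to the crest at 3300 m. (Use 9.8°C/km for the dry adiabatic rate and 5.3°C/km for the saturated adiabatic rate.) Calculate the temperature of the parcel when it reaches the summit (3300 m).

1100 → 1900 m (dry, 9.8°C/km): ΔT = -9.8 × 0.8 = -7.84°C → T = -0.04°C
1900 → 3300 m (saturated, 5.3°C/km): ΔT = -5.3 × 1.4 = -7.42°C → T = -7.46°C

-7.46°C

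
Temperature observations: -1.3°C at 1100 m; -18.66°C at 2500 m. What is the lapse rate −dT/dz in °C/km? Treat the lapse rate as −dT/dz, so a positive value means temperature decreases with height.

Γ = −ΔT/Δz = (-1.3 − (-18.66)) / (2500 − 1100) m
  = 17.36°C / 1.4 km = 12.4°C/km

12.4°C/km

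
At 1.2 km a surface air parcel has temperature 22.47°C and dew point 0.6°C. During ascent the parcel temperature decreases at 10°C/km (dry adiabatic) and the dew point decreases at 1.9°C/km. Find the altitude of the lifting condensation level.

T and T_d converge at 10 − 1.9 = 8.1°C per km
Height above start = (22.47 − 0.6) / 8.1 = 2.7 km
LCL altitude = 1200 m + 2700 m = 3900 m

3.9 km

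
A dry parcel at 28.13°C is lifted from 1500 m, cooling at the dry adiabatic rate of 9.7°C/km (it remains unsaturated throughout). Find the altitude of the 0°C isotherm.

Height above start = (28.13 − 0) / 9.7 = 2.9 km
Altitude = 1500 m + 2900 m = 4400 m

4400 m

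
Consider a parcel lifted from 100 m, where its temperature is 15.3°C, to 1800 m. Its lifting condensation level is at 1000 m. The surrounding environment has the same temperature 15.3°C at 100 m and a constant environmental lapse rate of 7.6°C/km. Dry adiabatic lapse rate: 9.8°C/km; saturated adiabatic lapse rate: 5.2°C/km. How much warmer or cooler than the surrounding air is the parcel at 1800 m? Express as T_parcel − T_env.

Parcel:
  100–1000 m, dry: Δz = 0.9 km ⇒ ΔT = -8.82°C; T = 6.48°C
  1000–1800 m, saturated: Δz = 0.8 km ⇒ ΔT = -4.16°C; T = 2.32°C
Environment:
  100–1800 m, environment: Δz = 1.7 km ⇒ ΔT = -12.92°C; T = 2.38°C
T_parcel − T_env = 2.32 − 2.38 = -0.06°C

-0.06°C (parcel cooler than environment)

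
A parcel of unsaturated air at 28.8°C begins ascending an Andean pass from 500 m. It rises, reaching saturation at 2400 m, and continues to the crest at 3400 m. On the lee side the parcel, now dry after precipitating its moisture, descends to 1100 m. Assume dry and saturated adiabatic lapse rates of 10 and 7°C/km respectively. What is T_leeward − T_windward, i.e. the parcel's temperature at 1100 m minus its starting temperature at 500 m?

-3°C

500–2400 m, dry: Δz = 1.9 km ⇒ ΔT = -19°C; T = 9.8°C
2400–3400 m, saturated: Δz = 1 km ⇒ ΔT = -7°C; T = 2.8°C
3400–1100 m, dry descent: Δz = 2.3 km ⇒ ΔT = +23°C; T = 25.8°C
Net change vs windward start: 25.8 − 28.8 = -3°C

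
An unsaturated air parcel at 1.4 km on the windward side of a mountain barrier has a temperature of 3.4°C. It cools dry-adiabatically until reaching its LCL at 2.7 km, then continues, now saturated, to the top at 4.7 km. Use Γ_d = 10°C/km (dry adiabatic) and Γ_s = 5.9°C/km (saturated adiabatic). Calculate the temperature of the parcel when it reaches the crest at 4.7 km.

From 1400 m to 2700 m (dry): cools by 10 × 1.3 = 13°C, giving -9.6°C.
From 2700 m to 4700 m (saturated): cools by 5.9 × 2 = 11.8°C, giving -21.4°C.

-21.4°C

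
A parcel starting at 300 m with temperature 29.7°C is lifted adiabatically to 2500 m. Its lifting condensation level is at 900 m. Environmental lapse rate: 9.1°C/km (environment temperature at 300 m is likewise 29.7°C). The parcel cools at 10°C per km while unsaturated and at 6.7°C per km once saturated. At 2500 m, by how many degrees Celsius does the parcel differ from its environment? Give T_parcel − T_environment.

+3.3°C (parcel warmer than environment)

Parcel:
  From 300 m to 900 m (dry): cools by 10 × 0.6 = 6°C, giving 23.7°C.
  From 900 m to 2500 m (saturated): cools by 6.7 × 1.6 = 10.72°C, giving 12.98°C.
Environment:
  From 300 m to 2500 m (environment): cools by 9.1 × 2.2 = 20.02°C, giving 9.68°C.
T_parcel − T_env = 12.98 − 9.68 = +3.3°C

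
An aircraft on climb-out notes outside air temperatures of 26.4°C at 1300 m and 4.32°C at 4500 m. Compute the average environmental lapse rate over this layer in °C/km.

6.9°C/km

Γ = −ΔT/Δz = (26.4 − 4.32) / (4500 − 1300) m
  = 22.08°C / 3.2 km = 6.9°C/km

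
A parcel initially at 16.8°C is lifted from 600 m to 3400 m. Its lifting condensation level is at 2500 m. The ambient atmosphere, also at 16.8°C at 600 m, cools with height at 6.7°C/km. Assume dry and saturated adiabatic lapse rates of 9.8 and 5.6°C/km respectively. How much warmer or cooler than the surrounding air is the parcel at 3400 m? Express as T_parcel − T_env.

-4.9°C (parcel cooler than environment)

Parcel:
  600–2500 m, dry: Δz = 1.9 km ⇒ ΔT = -18.62°C; T = -1.82°C
  2500–3400 m, saturated: Δz = 0.9 km ⇒ ΔT = -5.04°C; T = -6.86°C
Environment:
  600–3400 m, environment: Δz = 2.8 km ⇒ ΔT = -18.76°C; T = -1.96°C
T_parcel − T_env = -6.86 − (-1.96) = -4.9°C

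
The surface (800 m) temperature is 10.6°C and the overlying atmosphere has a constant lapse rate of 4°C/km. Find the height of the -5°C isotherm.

4700 m

Height above start = (10.6 − (-5)) / 4 = 3.9 km
Altitude = 800 m + 3900 m = 4700 m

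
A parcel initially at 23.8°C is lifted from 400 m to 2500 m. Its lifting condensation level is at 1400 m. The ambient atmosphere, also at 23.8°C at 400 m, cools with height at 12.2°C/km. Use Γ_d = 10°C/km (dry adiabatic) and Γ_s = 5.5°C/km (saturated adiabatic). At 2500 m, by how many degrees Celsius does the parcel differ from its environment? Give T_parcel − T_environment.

Parcel:
  400–1400 m, dry: Δz = 1 km ⇒ ΔT = -10°C; T = 13.8°C
  1400–2500 m, saturated: Δz = 1.1 km ⇒ ΔT = -6.05°C; T = 7.75°C
Environment:
  400–2500 m, environment: Δz = 2.1 km ⇒ ΔT = -25.62°C; T = -1.82°C
T_parcel − T_env = 7.75 − (-1.82) = +9.57°C

+9.57°C (parcel warmer than environment)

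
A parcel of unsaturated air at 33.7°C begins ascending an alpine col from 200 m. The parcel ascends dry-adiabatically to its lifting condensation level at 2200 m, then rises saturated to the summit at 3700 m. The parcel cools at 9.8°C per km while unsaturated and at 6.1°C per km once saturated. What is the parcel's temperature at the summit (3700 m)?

4.95°C

From 200 m to 2200 m (dry): cools by 9.8 × 2 = 19.6°C, giving 14.1°C.
From 2200 m to 3700 m (saturated): cools by 6.1 × 1.5 = 9.15°C, giving 4.95°C.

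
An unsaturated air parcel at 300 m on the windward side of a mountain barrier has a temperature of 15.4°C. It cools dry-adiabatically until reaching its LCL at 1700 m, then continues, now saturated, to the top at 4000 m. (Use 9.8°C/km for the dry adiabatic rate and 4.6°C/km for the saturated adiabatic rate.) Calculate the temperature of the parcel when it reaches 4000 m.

300 → 1700 m (dry, 9.8°C/km): ΔT = -9.8 × 1.4 = -13.72°C → T = 1.68°C
1700 → 4000 m (saturated, 4.6°C/km): ΔT = -4.6 × 2.3 = -10.58°C → T = -8.9°C

-8.9°C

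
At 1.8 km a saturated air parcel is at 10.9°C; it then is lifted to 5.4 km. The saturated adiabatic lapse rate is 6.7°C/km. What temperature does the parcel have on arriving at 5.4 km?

From 1800 m to 5400 m (saturated adiabatic): cools by 6.7 × 3.6 = 24.12°C, giving -13.22°C.

-13.22°C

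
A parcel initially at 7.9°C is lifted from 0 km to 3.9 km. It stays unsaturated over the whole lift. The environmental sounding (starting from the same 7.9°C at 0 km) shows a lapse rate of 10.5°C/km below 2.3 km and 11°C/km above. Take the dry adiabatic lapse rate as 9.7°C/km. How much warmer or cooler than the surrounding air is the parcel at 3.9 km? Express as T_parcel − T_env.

+3.92°C (parcel warmer than environment)

Parcel:
  Dry to 3900 m: -9.7 × 3.9 km = -37.83°C, so T = -29.93°C.
Environment:
  Environment, lower layer to 2300 m: -10.5 × 2.3 km = -24.15°C, so T = -16.25°C.
  Environment, upper layer to 3900 m: -11 × 1.6 km = -17.6°C, so T = -33.85°C.
T_parcel − T_env = -29.93 − (-33.85) = +3.92°C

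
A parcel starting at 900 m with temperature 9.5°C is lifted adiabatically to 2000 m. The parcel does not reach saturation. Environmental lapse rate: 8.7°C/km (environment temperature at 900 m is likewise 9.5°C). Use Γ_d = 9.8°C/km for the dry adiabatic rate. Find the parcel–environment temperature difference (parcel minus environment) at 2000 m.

-1.21°C (parcel cooler than environment)

Parcel:
  900 → 2000 m (dry, 9.8°C/km): ΔT = -9.8 × 1.1 = -10.78°C → T = -1.28°C
Environment:
  900 → 2000 m (environment, 8.7°C/km): ΔT = -8.7 × 1.1 = -9.57°C → T = -0.07°C
T_parcel − T_env = -1.28 − (-0.07) = -1.21°C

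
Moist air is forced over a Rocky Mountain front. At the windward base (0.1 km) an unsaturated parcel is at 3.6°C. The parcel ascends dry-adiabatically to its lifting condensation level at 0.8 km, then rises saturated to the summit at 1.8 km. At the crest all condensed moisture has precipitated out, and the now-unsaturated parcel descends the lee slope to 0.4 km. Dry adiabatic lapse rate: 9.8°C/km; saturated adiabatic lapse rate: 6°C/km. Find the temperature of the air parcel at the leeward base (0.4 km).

100–800 m, dry: Δz = 0.7 km ⇒ ΔT = -6.86°C; T = -3.26°C
800–1800 m, saturated: Δz = 1 km ⇒ ΔT = -6°C; T = -9.26°C
1800–400 m, dry descent: Δz = 1.4 km ⇒ ΔT = +13.72°C; T = 4.46°C

4.46°C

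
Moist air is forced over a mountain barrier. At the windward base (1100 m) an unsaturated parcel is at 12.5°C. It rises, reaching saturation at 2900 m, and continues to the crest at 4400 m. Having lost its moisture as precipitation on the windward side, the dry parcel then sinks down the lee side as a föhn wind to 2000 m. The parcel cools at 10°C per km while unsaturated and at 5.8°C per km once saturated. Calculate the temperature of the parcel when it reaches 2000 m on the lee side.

From 1100 m to 2900 m (dry): cools by 10 × 1.8 = 18°C, giving -5.5°C.
From 2900 m to 4400 m (saturated): cools by 5.8 × 1.5 = 8.7°C, giving -14.2°C.
From 4400 m to 2000 m (dry descent): warms by 10 × 2.4 = 24°C, giving 9.8°C.

9.8°C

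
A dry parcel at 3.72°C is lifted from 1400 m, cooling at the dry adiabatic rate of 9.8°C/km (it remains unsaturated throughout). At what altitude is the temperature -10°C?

2800 m

Height above start = (3.72 − (-10)) / 9.8 = 1.4 km
Altitude = 1400 m + 1400 m = 2800 m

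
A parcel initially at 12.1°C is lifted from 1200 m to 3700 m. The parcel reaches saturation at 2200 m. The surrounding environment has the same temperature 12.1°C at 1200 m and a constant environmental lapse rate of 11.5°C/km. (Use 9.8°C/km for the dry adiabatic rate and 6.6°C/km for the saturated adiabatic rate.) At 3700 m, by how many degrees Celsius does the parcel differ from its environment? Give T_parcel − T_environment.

Parcel:
  1200–2200 m, dry: Δz = 1 km ⇒ ΔT = -9.8°C; T = 2.3°C
  2200–3700 m, saturated: Δz = 1.5 km ⇒ ΔT = -9.9°C; T = -7.6°C
Environment:
  1200–3700 m, environment: Δz = 2.5 km ⇒ ΔT = -28.75°C; T = -16.65°C
T_parcel − T_env = -7.6 − (-16.65) = +9.05°C

+9.05°C (parcel warmer than environment)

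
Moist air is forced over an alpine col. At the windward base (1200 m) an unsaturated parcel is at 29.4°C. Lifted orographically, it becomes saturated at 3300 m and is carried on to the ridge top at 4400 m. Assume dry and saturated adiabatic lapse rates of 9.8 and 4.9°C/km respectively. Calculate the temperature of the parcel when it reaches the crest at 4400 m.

From 1200 m to 3300 m (dry): cools by 9.8 × 2.1 = 20.58°C, giving 8.82°C.
From 3300 m to 4400 m (saturated): cools by 4.9 × 1.1 = 5.39°C, giving 3.43°C.

3.43°C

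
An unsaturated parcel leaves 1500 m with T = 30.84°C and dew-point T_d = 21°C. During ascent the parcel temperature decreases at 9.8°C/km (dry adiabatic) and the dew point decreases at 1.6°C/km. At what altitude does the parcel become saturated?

2700 m

T and T_d converge at 9.8 − 1.6 = 8.2°C per km
Height above start = (30.84 − 21) / 8.2 = 1.2 km
LCL altitude = 1500 m + 1200 m = 2700 m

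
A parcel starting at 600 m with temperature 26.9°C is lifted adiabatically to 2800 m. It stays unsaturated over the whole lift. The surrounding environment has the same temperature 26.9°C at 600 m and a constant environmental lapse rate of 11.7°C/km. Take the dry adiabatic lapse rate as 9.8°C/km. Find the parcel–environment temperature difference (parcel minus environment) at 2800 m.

+4.18°C (parcel warmer than environment)

Parcel:
  From 600 m to 2800 m (dry): cools by 9.8 × 2.2 = 21.56°C, giving 5.34°C.
Environment:
  From 600 m to 2800 m (environment): cools by 11.7 × 2.2 = 25.74°C, giving 1.16°C.
T_parcel − T_env = 5.34 − 1.16 = +4.18°C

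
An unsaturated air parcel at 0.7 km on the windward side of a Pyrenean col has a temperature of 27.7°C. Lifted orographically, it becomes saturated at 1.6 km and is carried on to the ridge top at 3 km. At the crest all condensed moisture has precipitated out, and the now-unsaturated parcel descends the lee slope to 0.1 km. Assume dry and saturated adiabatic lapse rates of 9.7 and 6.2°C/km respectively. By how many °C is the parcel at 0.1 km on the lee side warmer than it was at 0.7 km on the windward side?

+10.72°C

Dry to 1600 m: -9.7 × 0.9 km = -8.73°C, so T = 18.97°C.
Saturated to 3000 m: -6.2 × 1.4 km = -8.68°C, so T = 10.29°C.
Dry descent to 100 m: +9.7 × 2.9 km = +28.13°C, so T = 38.42°C.
Net change vs windward start: 38.42 − 27.7 = +10.72°C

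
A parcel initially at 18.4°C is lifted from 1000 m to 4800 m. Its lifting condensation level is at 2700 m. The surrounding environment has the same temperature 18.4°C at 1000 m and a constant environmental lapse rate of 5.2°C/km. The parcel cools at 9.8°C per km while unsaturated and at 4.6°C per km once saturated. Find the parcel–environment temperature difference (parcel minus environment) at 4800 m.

Parcel:
  From 1000 m to 2700 m (dry): cools by 9.8 × 1.7 = 16.66°C, giving 1.74°C.
  From 2700 m to 4800 m (saturated): cools by 4.6 × 2.1 = 9.66°C, giving -7.92°C.
Environment:
  From 1000 m to 4800 m (environment): cools by 5.2 × 3.8 = 19.76°C, giving -1.36°C.
T_parcel − T_env = -7.92 − (-1.36) = -6.56°C

-6.56°C (parcel cooler than environment)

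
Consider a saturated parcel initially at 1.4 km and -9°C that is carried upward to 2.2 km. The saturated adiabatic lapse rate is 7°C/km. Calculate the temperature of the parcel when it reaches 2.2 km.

1400 → 2200 m (saturated adiabatic, 7°C/km): ΔT = -7 × 0.8 = -5.6°C → T = -14.6°C

-14.6°C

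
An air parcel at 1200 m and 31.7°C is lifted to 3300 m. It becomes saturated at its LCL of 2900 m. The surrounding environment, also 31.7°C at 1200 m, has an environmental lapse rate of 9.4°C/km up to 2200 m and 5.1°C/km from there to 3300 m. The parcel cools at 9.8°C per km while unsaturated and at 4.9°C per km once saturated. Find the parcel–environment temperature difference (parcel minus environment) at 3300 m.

Parcel:
  1200–2900 m, dry: Δz = 1.7 km ⇒ ΔT = -16.66°C; T = 15.04°C
  2900–3300 m, saturated: Δz = 0.4 km ⇒ ΔT = -1.96°C; T = 13.08°C
Environment:
  1200–2200 m, environment, lower layer: Δz = 1 km ⇒ ΔT = -9.4°C; T = 22.3°C
  2200–3300 m, environment, upper layer: Δz = 1.1 km ⇒ ΔT = -5.61°C; T = 16.69°C
T_parcel − T_env = 13.08 − 16.69 = -3.61°C

-3.61°C (parcel cooler than environment)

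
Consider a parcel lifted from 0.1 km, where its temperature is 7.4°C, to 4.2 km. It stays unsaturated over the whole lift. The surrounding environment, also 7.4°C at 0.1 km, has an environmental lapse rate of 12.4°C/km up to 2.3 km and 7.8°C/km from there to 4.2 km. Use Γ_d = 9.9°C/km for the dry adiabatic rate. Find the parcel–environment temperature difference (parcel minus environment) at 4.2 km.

Parcel:
  100 → 4200 m (dry, 9.9°C/km): ΔT = -9.9 × 4.1 = -40.59°C → T = -33.19°C
Environment:
  100 → 2300 m (environment, lower layer, 12.4°C/km): ΔT = -12.4 × 2.2 = -27.28°C → T = -19.88°C
  2300 → 4200 m (environment, upper layer, 7.8°C/km): ΔT = -7.8 × 1.9 = -14.82°C → T = -34.7°C
T_parcel − T_env = -33.19 − (-34.7) = +1.51°C

+1.51°C (parcel warmer than environment)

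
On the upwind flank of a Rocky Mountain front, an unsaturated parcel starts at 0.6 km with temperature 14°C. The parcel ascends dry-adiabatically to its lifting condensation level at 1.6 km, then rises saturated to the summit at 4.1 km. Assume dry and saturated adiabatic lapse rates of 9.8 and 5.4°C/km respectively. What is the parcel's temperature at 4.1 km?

From 600 m to 1600 m (dry): cools by 9.8 × 1 = 9.8°C, giving 4.2°C.
From 1600 m to 4100 m (saturated): cools by 5.4 × 2.5 = 13.5°C, giving -9.3°C.

-9.3°C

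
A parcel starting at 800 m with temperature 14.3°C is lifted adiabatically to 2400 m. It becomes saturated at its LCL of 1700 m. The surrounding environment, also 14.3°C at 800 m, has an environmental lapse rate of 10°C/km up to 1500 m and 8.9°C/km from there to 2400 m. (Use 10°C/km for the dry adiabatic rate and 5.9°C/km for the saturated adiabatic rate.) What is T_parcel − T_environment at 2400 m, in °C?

Parcel:
  From 800 m to 1700 m (dry): cools by 10 × 0.9 = 9°C, giving 5.3°C.
  From 1700 m to 2400 m (saturated): cools by 5.9 × 0.7 = 4.13°C, giving 1.17°C.
Environment:
  From 800 m to 1500 m (environment, lower layer): cools by 10 × 0.7 = 7°C, giving 7.3°C.
  From 1500 m to 2400 m (environment, upper layer): cools by 8.9 × 0.9 = 8.01°C, giving -0.71°C.
T_parcel − T_env = 1.17 − (-0.71) = +1.88°C

+1.88°C (parcel warmer than environment)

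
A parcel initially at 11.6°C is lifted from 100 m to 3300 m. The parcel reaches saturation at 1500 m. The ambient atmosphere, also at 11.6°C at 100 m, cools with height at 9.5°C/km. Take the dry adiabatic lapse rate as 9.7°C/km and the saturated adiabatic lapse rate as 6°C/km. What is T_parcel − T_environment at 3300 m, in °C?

Parcel:
  100–1500 m, dry: Δz = 1.4 km ⇒ ΔT = -13.58°C; T = -1.98°C
  1500–3300 m, saturated: Δz = 1.8 km ⇒ ΔT = -10.8°C; T = -12.78°C
Environment:
  100–3300 m, environment: Δz = 3.2 km ⇒ ΔT = -30.4°C; T = -18.8°C
T_parcel − T_env = -12.78 − (-18.8) = +6.02°C

+6.02°C (parcel warmer than environment)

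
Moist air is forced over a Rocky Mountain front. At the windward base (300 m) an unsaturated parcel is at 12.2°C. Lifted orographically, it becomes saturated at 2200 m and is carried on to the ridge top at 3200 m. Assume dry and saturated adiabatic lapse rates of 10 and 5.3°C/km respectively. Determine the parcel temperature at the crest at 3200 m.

-12.1°C

From 300 m to 2200 m (dry): cools by 10 × 1.9 = 19°C, giving -6.8°C.
From 2200 m to 3200 m (saturated): cools by 5.3 × 1 = 5.3°C, giving -12.1°C.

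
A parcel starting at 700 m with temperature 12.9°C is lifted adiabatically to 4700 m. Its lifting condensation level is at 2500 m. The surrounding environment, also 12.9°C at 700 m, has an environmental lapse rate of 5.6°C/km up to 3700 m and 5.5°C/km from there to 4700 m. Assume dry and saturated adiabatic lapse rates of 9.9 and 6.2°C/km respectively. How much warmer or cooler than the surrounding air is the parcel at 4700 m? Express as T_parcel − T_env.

-9.16°C (parcel cooler than environment)

Parcel:
  700 → 2500 m (dry, 9.9°C/km): ΔT = -9.9 × 1.8 = -17.82°C → T = -4.92°C
  2500 → 4700 m (saturated, 6.2°C/km): ΔT = -6.2 × 2.2 = -13.64°C → T = -18.56°C
Environment:
  700 → 3700 m (environment, lower layer, 5.6°C/km): ΔT = -5.6 × 3 = -16.8°C → T = -3.9°C
  3700 → 4700 m (environment, upper layer, 5.5°C/km): ΔT = -5.5 × 1 = -5.5°C → T = -9.4°C
T_parcel − T_env = -18.56 − (-9.4) = -9.16°C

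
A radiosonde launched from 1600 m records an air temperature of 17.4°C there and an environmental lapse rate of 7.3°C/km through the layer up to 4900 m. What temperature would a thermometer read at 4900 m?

1600–4900 m, environmental: Δz = 3.3 km ⇒ ΔT = -24.09°C; T = -6.69°C

-6.69°C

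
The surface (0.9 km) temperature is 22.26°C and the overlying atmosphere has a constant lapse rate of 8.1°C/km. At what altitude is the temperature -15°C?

5.5 km

Height above start = (22.26 − (-15)) / 8.1 = 4.6 km
Altitude = 900 m + 4600 m = 5500 m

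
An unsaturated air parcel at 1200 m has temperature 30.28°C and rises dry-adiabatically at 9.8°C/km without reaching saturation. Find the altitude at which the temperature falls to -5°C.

Height above start = (30.28 − (-5)) / 9.8 = 3.6 km
Altitude = 1200 m + 3600 m = 4800 m

4800 m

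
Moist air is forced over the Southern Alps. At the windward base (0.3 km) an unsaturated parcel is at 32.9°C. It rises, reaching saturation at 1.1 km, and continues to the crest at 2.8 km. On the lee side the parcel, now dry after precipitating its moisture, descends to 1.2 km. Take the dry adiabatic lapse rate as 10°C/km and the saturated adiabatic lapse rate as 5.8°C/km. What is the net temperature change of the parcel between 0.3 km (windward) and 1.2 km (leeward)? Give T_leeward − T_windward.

-1.86°C

300–1100 m, dry: Δz = 0.8 km ⇒ ΔT = -8°C; T = 24.9°C
1100–2800 m, saturated: Δz = 1.7 km ⇒ ΔT = -9.86°C; T = 15.04°C
2800–1200 m, dry descent: Δz = 1.6 km ⇒ ΔT = +16°C; T = 31.04°C
Net change vs windward start: 31.04 − 32.9 = -1.86°C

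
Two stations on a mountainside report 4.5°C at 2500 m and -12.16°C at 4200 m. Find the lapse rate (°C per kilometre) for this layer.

Γ = −ΔT/Δz = (4.5 − (-12.16)) / (4200 − 2500) m
  = 16.66°C / 1.7 km = 9.8°C/km

9.8°C/km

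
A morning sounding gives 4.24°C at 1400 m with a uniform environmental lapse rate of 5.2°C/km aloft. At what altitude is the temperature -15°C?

Height above start = (4.24 − (-15)) / 5.2 = 3.7 km
Altitude = 1400 m + 3700 m = 5100 m

5100 m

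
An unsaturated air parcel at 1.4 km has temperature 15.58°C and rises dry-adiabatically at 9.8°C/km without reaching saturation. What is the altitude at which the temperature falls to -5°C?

Height above start = (15.58 − (-5)) / 9.8 = 2.1 km
Altitude = 1400 m + 2100 m = 3500 m

3.5 km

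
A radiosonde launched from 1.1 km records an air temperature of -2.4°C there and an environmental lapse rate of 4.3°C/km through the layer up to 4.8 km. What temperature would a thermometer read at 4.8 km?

1100–4800 m, environmental: Δz = 3.7 km ⇒ ΔT = -15.91°C; T = -18.31°C

-18.31°C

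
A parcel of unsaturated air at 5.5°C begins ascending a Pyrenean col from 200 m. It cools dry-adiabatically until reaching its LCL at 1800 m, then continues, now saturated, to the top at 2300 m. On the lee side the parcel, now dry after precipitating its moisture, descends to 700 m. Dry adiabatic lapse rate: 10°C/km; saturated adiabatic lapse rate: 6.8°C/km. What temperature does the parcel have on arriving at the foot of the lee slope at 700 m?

2.1°C

200 → 1800 m (dry, 10°C/km): ΔT = -10 × 1.6 = -16°C → T = -10.5°C
1800 → 2300 m (saturated, 6.8°C/km): ΔT = -6.8 × 0.5 = -3.4°C → T = -13.9°C
2300 → 700 m (dry descent, 10°C/km): ΔT = +10 × 1.6 = +16°C → T = 2.1°C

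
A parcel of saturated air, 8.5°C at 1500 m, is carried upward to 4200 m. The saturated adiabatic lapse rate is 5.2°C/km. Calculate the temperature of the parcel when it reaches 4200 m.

Saturated adiabatic to 4200 m: -5.2 × 2.7 km = -14.04°C, so T = -5.54°C.

-5.54°C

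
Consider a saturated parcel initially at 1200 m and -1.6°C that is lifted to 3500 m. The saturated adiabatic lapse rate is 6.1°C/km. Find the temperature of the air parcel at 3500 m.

-15.63°C

From 1200 m to 3500 m (saturated adiabatic): cools by 6.1 × 2.3 = 14.03°C, giving -15.63°C.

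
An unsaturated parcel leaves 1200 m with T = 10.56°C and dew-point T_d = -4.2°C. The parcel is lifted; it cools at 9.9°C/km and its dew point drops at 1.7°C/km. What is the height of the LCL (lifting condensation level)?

T and T_d converge at 9.9 − 1.7 = 8.2°C per km
Height above start = (10.56 − (-4.2)) / 8.2 = 1.8 km
LCL altitude = 1200 m + 1800 m = 3000 m

3000 m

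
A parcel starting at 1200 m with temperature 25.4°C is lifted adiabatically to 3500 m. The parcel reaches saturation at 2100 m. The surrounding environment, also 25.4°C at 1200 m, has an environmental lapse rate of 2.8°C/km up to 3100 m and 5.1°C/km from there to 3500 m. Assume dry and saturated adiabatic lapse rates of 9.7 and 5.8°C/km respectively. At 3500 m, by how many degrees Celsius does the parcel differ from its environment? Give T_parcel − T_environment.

Parcel:
  1200 → 2100 m (dry, 9.7°C/km): ΔT = -9.7 × 0.9 = -8.73°C → T = 16.67°C
  2100 → 3500 m (saturated, 5.8°C/km): ΔT = -5.8 × 1.4 = -8.12°C → T = 8.55°C
Environment:
  1200 → 3100 m (environment, lower layer, 2.8°C/km): ΔT = -2.8 × 1.9 = -5.32°C → T = 20.08°C
  3100 → 3500 m (environment, upper layer, 5.1°C/km): ΔT = -5.1 × 0.4 = -2.04°C → T = 18.04°C
T_parcel − T_env = 8.55 − 18.04 = -9.49°C

-9.49°C (parcel cooler than environment)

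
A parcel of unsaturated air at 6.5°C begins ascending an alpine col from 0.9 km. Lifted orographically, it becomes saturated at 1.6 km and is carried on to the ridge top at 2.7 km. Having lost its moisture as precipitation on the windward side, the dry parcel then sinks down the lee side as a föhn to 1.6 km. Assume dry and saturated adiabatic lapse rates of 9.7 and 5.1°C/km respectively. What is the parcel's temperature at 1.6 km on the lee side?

From 900 m to 1600 m (dry): cools by 9.7 × 0.7 = 6.79°C, giving -0.29°C.
From 1600 m to 2700 m (saturated): cools by 5.1 × 1.1 = 5.61°C, giving -5.9°C.
From 2700 m to 1600 m (dry descent): warms by 9.7 × 1.1 = 10.67°C, giving 4.77°C.

4.77°C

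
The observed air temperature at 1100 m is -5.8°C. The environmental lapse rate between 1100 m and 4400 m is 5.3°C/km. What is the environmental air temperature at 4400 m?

Environmental to 4400 m: -5.3 × 3.3 km = -17.49°C, so T = -23.29°C.

-23.29°C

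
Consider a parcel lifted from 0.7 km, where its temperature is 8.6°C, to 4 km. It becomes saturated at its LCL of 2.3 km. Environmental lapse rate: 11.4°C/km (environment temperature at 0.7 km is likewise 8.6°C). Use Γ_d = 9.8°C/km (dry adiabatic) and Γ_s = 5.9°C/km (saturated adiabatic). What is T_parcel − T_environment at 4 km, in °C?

+11.91°C (parcel warmer than environment)

Parcel:
  700 → 2300 m (dry, 9.8°C/km): ΔT = -9.8 × 1.6 = -15.68°C → T = -7.08°C
  2300 → 4000 m (saturated, 5.9°C/km): ΔT = -5.9 × 1.7 = -10.03°C → T = -17.11°C
Environment:
  700 → 4000 m (environment, 11.4°C/km): ΔT = -11.4 × 3.3 = -37.62°C → T = -29.02°C
T_parcel − T_env = -17.11 − (-29.02) = +11.91°C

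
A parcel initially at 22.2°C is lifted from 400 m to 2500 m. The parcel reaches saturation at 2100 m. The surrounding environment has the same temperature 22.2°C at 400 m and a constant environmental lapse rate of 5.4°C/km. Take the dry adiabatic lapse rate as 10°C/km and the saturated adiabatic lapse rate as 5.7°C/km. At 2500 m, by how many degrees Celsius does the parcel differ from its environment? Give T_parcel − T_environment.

Parcel:
  400–2100 m, dry: Δz = 1.7 km ⇒ ΔT = -17°C; T = 5.2°C
  2100–2500 m, saturated: Δz = 0.4 km ⇒ ΔT = -2.28°C; T = 2.92°C
Environment:
  400–2500 m, environment: Δz = 2.1 km ⇒ ΔT = -11.34°C; T = 10.86°C
T_parcel − T_env = 2.92 − 10.86 = -7.94°C

-7.94°C (parcel cooler than environment)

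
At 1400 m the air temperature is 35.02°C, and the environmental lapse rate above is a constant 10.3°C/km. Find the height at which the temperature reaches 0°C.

4800 m

Height above start = (35.02 − 0) / 10.3 = 3.4 km
Altitude = 1400 m + 3400 m = 4800 m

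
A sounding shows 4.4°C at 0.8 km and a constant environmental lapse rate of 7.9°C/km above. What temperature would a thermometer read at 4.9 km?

-27.99°C

800 → 4900 m (environmental, 7.9°C/km): ΔT = -7.9 × 4.1 = -32.39°C → T = -27.99°C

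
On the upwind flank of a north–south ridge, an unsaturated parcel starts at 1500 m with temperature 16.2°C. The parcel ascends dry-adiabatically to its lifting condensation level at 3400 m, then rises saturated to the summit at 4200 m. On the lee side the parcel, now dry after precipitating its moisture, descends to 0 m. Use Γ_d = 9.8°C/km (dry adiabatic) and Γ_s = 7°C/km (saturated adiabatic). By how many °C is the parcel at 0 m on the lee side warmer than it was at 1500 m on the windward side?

1500–3400 m, dry: Δz = 1.9 km ⇒ ΔT = -18.62°C; T = -2.42°C
3400–4200 m, saturated: Δz = 0.8 km ⇒ ΔT = -5.6°C; T = -8.02°C
4200–0 m, dry descent: Δz = 4.2 km ⇒ ΔT = +41.16°C; T = 33.14°C
Net change vs windward start: 33.14 − 16.2 = +16.94°C

+16.94°C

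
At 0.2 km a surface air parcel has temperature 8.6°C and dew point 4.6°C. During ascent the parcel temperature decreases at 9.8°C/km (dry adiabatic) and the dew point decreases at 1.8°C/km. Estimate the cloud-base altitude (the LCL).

0.7 km

T and T_d converge at 9.8 − 1.8 = 8°C per km
Height above start = (8.6 − 4.6) / 8 = 0.5 km
LCL altitude = 200 m + 500 m = 700 m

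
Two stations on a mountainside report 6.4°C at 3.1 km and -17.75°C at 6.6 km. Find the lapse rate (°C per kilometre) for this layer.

6.9°C/km

Γ = −ΔT/Δz = (6.4 − (-17.75)) / (6600 − 3100) m
  = 24.15°C / 3.5 km = 6.9°C/km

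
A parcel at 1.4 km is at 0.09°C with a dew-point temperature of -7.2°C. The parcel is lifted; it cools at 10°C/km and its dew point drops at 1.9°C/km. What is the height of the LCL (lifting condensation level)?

T and T_d converge at 10 − 1.9 = 8.1°C per km
Height above start = (0.09 − (-7.2)) / 8.1 = 0.9 km
LCL altitude = 1400 m + 900 m = 2300 m

2.3 km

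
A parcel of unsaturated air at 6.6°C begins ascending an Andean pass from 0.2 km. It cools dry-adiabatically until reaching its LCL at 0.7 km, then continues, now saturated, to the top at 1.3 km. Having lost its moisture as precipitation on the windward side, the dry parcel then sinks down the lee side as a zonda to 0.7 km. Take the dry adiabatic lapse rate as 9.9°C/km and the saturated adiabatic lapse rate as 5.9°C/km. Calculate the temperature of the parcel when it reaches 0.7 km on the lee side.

From 200 m to 700 m (dry): cools by 9.9 × 0.5 = 4.95°C, giving 1.65°C.
From 700 m to 1300 m (saturated): cools by 5.9 × 0.6 = 3.54°C, giving -1.89°C.
From 1300 m to 700 m (dry descent): warms by 9.9 × 0.6 = 5.94°C, giving 4.05°C.

4.05°C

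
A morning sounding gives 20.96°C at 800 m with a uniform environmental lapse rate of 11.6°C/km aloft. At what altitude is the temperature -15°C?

3900 m

Height above start = (20.96 − (-15)) / 11.6 = 3.1 km
Altitude = 800 m + 3100 m = 3900 m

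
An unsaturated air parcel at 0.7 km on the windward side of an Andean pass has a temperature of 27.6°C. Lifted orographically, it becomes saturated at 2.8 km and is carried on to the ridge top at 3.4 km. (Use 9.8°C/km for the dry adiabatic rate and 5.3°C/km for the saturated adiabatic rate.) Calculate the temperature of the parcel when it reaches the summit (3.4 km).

Dry to 2800 m: -9.8 × 2.1 km = -20.58°C, so T = 7.02°C.
Saturated to 3400 m: -5.3 × 0.6 km = -3.18°C, so T = 3.84°C.

3.84°C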